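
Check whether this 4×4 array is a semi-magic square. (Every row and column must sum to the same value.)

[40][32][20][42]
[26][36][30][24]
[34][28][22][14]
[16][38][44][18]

No — row 4 sums to 116 but column 4 sums to 98.

Row 1: 40 + 32 + 20 + 42 = 134.
Row 2: 26 + 36 + 30 + 24 = 116.
Row 3: 34 + 28 + 22 + 14 = 98.
Row 4: 16 + 38 + 44 + 18 = 116.
Column 1: 40 + 26 + 34 + 16 = 116.
Column 2: 32 + 36 + 28 + 38 = 134.
Column 3: 20 + 30 + 22 + 44 = 116.
Column 4: 42 + 24 + 14 + 18 = 98.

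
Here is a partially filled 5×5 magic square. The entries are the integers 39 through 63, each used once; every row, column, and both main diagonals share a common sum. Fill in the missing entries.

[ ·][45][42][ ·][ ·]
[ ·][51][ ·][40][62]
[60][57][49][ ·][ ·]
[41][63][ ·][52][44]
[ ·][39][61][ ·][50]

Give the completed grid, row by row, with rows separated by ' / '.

The entries are 39 through 63, which sum to 1275, so each line sums to 1275/5 = 255.
The remaining cell in row 4 is (4,3) = 255 − 200 = 55.
From column 3, 255 − (42 + 49 + 55 + 61) gives (2,3) = 48.
The remaining cell in main diagonal is (1,1) = 255 − 202 = 53.
Using row 2: 51 + 48 + 40 + 62 + ? → (2,1) = 255 − 201 = 54.
Column 1 needs 255; the known cells sum to 208, so (5,1) = 47.
From anti-diagonal, 255 − (40 + 49 + 63 + 47) gives (1,5) = 56.
Row 1 must total 255; the given cells sum to 196, so (1,4) = 59.
The remaining cell in row 5 is (5,4) = 255 − 197 = 58.
From column 4, 255 − (59 + 40 + 52 + 58) gives (3,4) = 46.
Using column 5: 56 + 62 + 44 + 50 + ? → (3,5) = 255 − 212 = 43.

53 45 42 59 56 / 54 51 48 40 62 / 60 57 49 46 43 / 41 63 55 52 44 / 47 39 61 58 50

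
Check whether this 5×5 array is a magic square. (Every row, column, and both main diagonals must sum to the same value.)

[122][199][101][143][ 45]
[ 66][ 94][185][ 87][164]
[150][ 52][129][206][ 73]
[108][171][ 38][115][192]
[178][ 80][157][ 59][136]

Row 1: 122 + 199 + 101 + 143 + 45 = 610.
Row 2: 66 + 94 + 185 + 87 + 164 = 596.
Row 3: 150 + 52 + 129 + 206 + 73 = 610.
Row 4: 108 + 171 + 38 + 115 + 192 = 624.
Row 5: 178 + 80 + 157 + 59 + 136 = 610.
Column 1: 122 + 66 + 150 + 108 + 178 = 624.
Column 2: 199 + 94 + 52 + 171 + 80 = 596.
Column 3: 101 + 185 + 129 + 38 + 157 = 610.
Column 4: 143 + 87 + 206 + 115 + 59 = 610.
Column 5: 45 + 164 + 73 + 192 + 136 = 610.
Main diagonal: 122 + 94 + 129 + 115 + 136 = 596.
Anti-diagonal: 45 + 87 + 129 + 171 + 178 = 610.

No — column 3 sums to 610 but column 2 sums to 596.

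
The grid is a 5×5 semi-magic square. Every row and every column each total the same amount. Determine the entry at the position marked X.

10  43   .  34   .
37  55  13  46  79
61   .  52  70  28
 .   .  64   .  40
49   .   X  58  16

25

Row 2 is complete and sums to 230; that is the magic constant.
The remaining cell in row 3 is (3,2) = 230 − 211 = 19.
From column 1, 230 − (10 + 37 + 61 + 49) gives (4,1) = 73.
Using column 4: 34 + 46 + 70 + 58 + ? → (4,4) = 230 − 208 = 22.
Column 5 needs 230; the known cells sum to 163, so (1,5) = 67.
The remaining cell in row 1 is (1,3) = 230 − 154 = 76.
Using row 4: 73 + 64 + 22 + 40 + ? → (4,2) = 230 − 199 = 31.
Column 2 needs 230; the known cells sum to 148, so (5,2) = 82.
Using column 3: 76 + 13 + 52 + 64 + ? → (5,3) = 230 − 205 = 25.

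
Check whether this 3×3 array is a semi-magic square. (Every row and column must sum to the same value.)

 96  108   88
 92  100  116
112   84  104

No — column 3 sums to 308 but row 3 sums to 300.

Row 1: 96 + 108 + 88 = 292.
Row 2: 92 + 100 + 116 = 308.
Row 3: 112 + 84 + 104 = 300.
Column 1: 96 + 92 + 112 = 300.
Column 2: 108 + 100 + 84 = 292.
Column 3: 88 + 116 + 104 = 308.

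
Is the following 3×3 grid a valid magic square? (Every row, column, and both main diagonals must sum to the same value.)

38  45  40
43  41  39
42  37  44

Yes

Row 1: 38 + 45 + 40 = 123.
Row 2: 43 + 41 + 39 = 123.
Row 3: 42 + 37 + 44 = 123.
Column 1: 38 + 43 + 42 = 123.
Column 2: 45 + 41 + 37 = 123.
Column 3: 40 + 39 + 44 = 123.
Main diagonal: 38 + 41 + 44 = 123.
Anti-diagonal: 40 + 41 + 42 = 123.
All lines sum to 123.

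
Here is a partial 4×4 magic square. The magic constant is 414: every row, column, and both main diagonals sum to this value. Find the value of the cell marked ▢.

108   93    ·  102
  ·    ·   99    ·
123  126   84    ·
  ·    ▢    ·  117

90

Row 1: 108 + 93 + 102 + ? = 414, so (1,3) = 111.
Row 3: 123 + 126 + 84 + ? = 414, so (3,4) = 81.
Column 3 must total 414; the given cells sum to 294, so (4,3) = 120.
Column 4 needs 414; the known cells sum to 300, so (2,4) = 114.
Main diagonal must total 414; the given cells sum to 309, so (2,2) = 105.
Using anti-diagonal: 102 + 99 + 126 + ? → (4,1) = 414 − 327 = 87.
From row 2, 414 − (105 + 99 + 114) gives (2,1) = 96.
Row 4 needs 414; the known cells sum to 324, so (4,2) = 90.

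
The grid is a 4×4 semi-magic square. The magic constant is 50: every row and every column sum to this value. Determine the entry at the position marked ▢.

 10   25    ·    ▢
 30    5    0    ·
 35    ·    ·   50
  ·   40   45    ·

Using row 2: 30 + 5 + 0 + ? → (2,4) = 50 − 35 = 15.
Using column 1: 10 + 30 + 35 + ? → (4,1) = 50 − 75 = -25.
The remaining cell in column 2 is (3,2) = 50 − 70 = -20.
Row 3: 35 + (-20) + 50 + ? = 50, so (3,3) = -15.
The remaining cell in row 4 is (4,4) = 50 − 60 = -10.
Column 3: 0 + (-15) + 45 + ? = 50, so (1,3) = 20.
The remaining cell in column 4 is (1,4) = 50 − 55 = -5.

-5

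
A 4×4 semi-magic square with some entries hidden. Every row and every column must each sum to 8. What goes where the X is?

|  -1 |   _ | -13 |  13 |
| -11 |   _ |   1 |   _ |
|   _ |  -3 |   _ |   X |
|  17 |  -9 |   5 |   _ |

-7

Row 1: -1 + (-13) + 13 + ? = 8, so (1,2) = 9.
The remaining cell in row 4 is (4,4) = 8 − 13 = -5.
Using column 1: -1 + (-11) + 17 + ? → (3,1) = 8 − 5 = 3.
The remaining cell in column 2 is (2,2) = 8 − (-3) = 11.
From column 3, 8 − (-13 + 1 + 5) gives (3,3) = 15.
Row 2 needs 8; the known cells sum to 1, so (2,4) = 7.
The remaining cell in row 3 is (3,4) = 8 − 15 = -7.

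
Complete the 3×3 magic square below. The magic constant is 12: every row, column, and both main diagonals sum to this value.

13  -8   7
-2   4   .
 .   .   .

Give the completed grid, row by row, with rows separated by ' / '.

13 -8 7 / -2 4 10 / 1 16 -5

Row 2: -2 + 4 + ? = 12, so (2,3) = 10.
Column 1: 13 + (-2) + ? = 12, so (3,1) = 1.
From column 2, 12 − (-8 + 4) gives (3,2) = 16.
Column 3 must total 12; the given cells sum to 17, so (3,3) = -5.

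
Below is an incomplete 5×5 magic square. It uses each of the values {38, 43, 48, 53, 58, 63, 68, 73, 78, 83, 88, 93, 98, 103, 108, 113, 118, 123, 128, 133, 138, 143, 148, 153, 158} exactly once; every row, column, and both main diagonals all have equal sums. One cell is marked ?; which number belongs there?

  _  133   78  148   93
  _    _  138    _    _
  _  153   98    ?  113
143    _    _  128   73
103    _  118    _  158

The 25 entries sum to 2450, so each line sums to 2450/5 = 490.
Row 1 needs 490; the known cells sum to 452, so (1,1) = 38.
Column 3: 78 + 138 + 98 + 118 + ? = 490, so (4,3) = 58.
From column 5, 490 − (93 + 113 + 73 + 158) gives (2,5) = 53.
Using main diagonal: 38 + 98 + 128 + 158 + ? → (2,2) = 490 − 422 = 68.
Using row 4: 143 + 58 + 128 + 73 + ? → (4,2) = 490 − 402 = 88.
The remaining cell in column 2 is (5,2) = 490 − 442 = 48.
The remaining cell in anti-diagonal is (2,4) = 490 − 382 = 108.
Row 2 must total 490; the given cells sum to 367, so (2,1) = 123.
The remaining cell in row 5 is (5,4) = 490 − 427 = 63.
From column 1, 490 − (38 + 123 + 143 + 103) gives (3,1) = 83.
From column 4, 490 − (148 + 108 + 128 + 63) gives (3,4) = 43.

43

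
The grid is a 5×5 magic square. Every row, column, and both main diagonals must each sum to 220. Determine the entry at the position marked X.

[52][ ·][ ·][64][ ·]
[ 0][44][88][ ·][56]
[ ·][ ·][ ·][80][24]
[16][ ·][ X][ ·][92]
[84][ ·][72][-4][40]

Row 2: 0 + 44 + 88 + 56 + ? = 220, so (2,4) = 32.
Row 5 must total 220; the given cells sum to 192, so (5,2) = 28.
The remaining cell in column 1 is (3,1) = 220 − 152 = 68.
From column 4, 220 − (64 + 32 + 80 + (-4)) gives (4,4) = 48.
From column 5, 220 − (56 + 24 + 92 + 40) gives (1,5) = 8.
Main diagonal must total 220; the given cells sum to 184, so (3,3) = 36.
From anti-diagonal, 220 − (8 + 32 + 36 + 84) gives (4,2) = 60.
Row 3 must total 220; the given cells sum to 208, so (3,2) = 12.
Row 4: 16 + 60 + 48 + 92 + ? = 220, so (4,3) = 4.

4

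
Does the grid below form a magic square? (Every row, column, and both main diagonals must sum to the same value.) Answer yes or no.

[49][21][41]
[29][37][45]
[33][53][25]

Yes

Row 1: 49 + 21 + 41 = 111.
Row 2: 29 + 37 + 45 = 111.
Row 3: 33 + 53 + 25 = 111.
Column 1: 49 + 29 + 33 = 111.
Column 2: 21 + 37 + 53 = 111.
Column 3: 41 + 45 + 25 = 111.
Main diagonal: 49 + 37 + 25 = 111.
Anti-diagonal: 41 + 37 + 33 = 111.
All lines sum to 111.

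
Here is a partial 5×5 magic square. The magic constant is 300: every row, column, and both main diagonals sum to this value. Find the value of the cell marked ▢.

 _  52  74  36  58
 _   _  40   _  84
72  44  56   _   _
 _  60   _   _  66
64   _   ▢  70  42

Row 1 needs 300; the known cells sum to 220, so (1,1) = 80.
Column 5: 58 + 84 + 66 + 42 + ? = 300, so (3,5) = 50.
The remaining cell in anti-diagonal is (2,4) = 300 − 238 = 62.
Row 3 must total 300; the given cells sum to 222, so (3,4) = 78.
From column 4, 300 − (36 + 62 + 78 + 70) gives (4,4) = 54.
Main diagonal needs 300; the known cells sum to 232, so (2,2) = 68.
Row 2: 68 + 40 + 62 + 84 + ? = 300, so (2,1) = 46.
Using column 1: 80 + 46 + 72 + 64 + ? → (4,1) = 300 − 262 = 38.
The remaining cell in column 2 is (5,2) = 300 − 224 = 76.
The remaining cell in row 4 is (4,3) = 300 − 218 = 82.
Row 5 needs 300; the known cells sum to 252, so (5,3) = 48.

48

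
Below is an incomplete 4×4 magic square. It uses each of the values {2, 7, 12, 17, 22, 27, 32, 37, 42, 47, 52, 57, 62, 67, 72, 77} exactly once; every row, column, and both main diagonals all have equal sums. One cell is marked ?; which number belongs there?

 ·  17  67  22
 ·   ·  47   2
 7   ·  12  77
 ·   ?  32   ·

42

The 16 entries sum to 632, so each line sums to 632/4 = 158.
Row 1: 17 + 67 + 22 + ? = 158, so (1,1) = 52.
The remaining cell in row 3 is (3,2) = 158 − 96 = 62.
The remaining cell in column 4 is (4,4) = 158 − 101 = 57.
Main diagonal needs 158; the known cells sum to 121, so (2,2) = 37.
From anti-diagonal, 158 − (22 + 47 + 62) gives (4,1) = 27.
Row 2 needs 158; the known cells sum to 86, so (2,1) = 72.
The remaining cell in row 4 is (4,2) = 158 − 116 = 42.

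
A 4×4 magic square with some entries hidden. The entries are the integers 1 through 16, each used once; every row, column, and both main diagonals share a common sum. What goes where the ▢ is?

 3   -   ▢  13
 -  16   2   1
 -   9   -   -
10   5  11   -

The entries are 1 through 16, which sum to 136, so each line sums to 136/4 = 34.
Row 2: 16 + 2 + 1 + ? = 34, so (2,1) = 15.
Row 4 must total 34; the given cells sum to 26, so (4,4) = 8.
Column 1 must total 34; the given cells sum to 28, so (3,1) = 6.
Column 2 needs 34; the known cells sum to 30, so (1,2) = 4.
Column 4: 13 + 1 + 8 + ? = 34, so (3,4) = 12.
Main diagonal: 3 + 16 + 8 + ? = 34, so (3,3) = 7.
From row 1, 34 − (3 + 4 + 13) gives (1,3) = 14.

14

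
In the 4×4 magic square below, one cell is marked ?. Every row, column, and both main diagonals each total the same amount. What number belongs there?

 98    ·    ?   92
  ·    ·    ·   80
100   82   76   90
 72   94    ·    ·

74

Row 3 is complete and sums to 348; that is the magic constant.
Using column 1: 98 + 100 + 72 + ? → (2,1) = 348 − 270 = 78.
From column 4, 348 − (92 + 80 + 90) gives (4,4) = 86.
From main diagonal, 348 − (98 + 76 + 86) gives (2,2) = 88.
The remaining cell in anti-diagonal is (2,3) = 348 − 246 = 102.
Row 4: 72 + 94 + 86 + ? = 348, so (4,3) = 96.
From column 2, 348 − (88 + 82 + 94) gives (1,2) = 84.
Column 3 needs 348; the known cells sum to 274, so (1,3) = 74.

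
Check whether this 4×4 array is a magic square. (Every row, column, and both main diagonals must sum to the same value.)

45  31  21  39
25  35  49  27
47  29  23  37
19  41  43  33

Yes

Row 1: 45 + 31 + 21 + 39 = 136.
Row 2: 25 + 35 + 49 + 27 = 136.
Row 3: 47 + 29 + 23 + 37 = 136.
Row 4: 19 + 41 + 43 + 33 = 136.
Column 1: 45 + 25 + 47 + 19 = 136.
Column 2: 31 + 35 + 29 + 41 = 136.
Column 3: 21 + 49 + 23 + 43 = 136.
Column 4: 39 + 27 + 37 + 33 = 136.
Main diagonal: 45 + 35 + 23 + 33 = 136.
Anti-diagonal: 39 + 49 + 29 + 19 = 136.
All lines sum to 136.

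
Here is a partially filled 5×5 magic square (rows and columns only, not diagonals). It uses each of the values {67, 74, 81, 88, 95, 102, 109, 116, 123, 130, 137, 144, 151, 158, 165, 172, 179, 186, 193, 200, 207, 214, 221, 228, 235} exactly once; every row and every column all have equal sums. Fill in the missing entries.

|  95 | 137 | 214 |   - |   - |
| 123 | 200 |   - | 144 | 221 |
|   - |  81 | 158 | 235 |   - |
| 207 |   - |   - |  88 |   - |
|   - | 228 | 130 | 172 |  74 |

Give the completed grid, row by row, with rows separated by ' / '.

The 25 entries sum to 3775, so each line sums to 3775/5 = 755.
The remaining cell in row 2 is (2,3) = 755 − 688 = 67.
Using row 5: 228 + 130 + 172 + 74 + ? → (5,1) = 755 − 604 = 151.
Column 1: 95 + 123 + 207 + 151 + ? = 755, so (3,1) = 179.
Column 2 needs 755; the known cells sum to 646, so (4,2) = 109.
Column 3 must total 755; the given cells sum to 569, so (4,3) = 186.
Column 4 must total 755; the given cells sum to 639, so (1,4) = 116.
The remaining cell in row 1 is (1,5) = 755 − 562 = 193.
The remaining cell in row 3 is (3,5) = 755 − 653 = 102.
The remaining cell in row 4 is (4,5) = 755 − 590 = 165.

95 137 214 116 193 / 123 200 67 144 221 / 179 81 158 235 102 / 207 109 186 88 165 / 151 228 130 172 74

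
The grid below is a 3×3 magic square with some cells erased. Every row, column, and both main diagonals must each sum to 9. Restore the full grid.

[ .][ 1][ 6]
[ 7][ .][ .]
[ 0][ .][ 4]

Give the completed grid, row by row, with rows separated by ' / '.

2 1 6 / 7 3 -1 / 0 5 4

Row 1 needs 9; the known cells sum to 7, so (1,1) = 2.
The remaining cell in row 3 is (3,2) = 9 − 4 = 5.
From column 2, 9 − (1 + 5) gives (2,2) = 3.
Column 3 needs 9; the known cells sum to 10, so (2,3) = -1.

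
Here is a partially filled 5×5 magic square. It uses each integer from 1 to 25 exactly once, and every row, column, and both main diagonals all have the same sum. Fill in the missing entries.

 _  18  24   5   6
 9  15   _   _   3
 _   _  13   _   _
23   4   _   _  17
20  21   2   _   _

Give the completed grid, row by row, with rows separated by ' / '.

12 18 24 5 6 / 9 15 16 22 3 / 1 7 13 19 25 / 23 4 10 11 17 / 20 21 2 8 14

The entries are 1 through 25, which sum to 325, so each line sums to 325/5 = 65.
Row 1 needs 65; the known cells sum to 53, so (1,1) = 12.
From column 1, 65 − (12 + 9 + 23 + 20) gives (3,1) = 1.
Using column 2: 18 + 15 + 4 + 21 + ? → (3,2) = 65 − 58 = 7.
Anti-diagonal must total 65; the given cells sum to 43, so (2,4) = 22.
Row 2 needs 65; the known cells sum to 49, so (2,3) = 16.
The remaining cell in column 3 is (4,3) = 65 − 55 = 10.
The remaining cell in row 4 is (4,4) = 65 − 54 = 11.
Using main diagonal: 12 + 15 + 13 + 11 + ? → (5,5) = 65 − 51 = 14.
Row 5: 20 + 21 + 2 + 14 + ? = 65, so (5,4) = 8.
Column 4: 5 + 22 + 11 + 8 + ? = 65, so (3,4) = 19.
Column 5: 6 + 3 + 17 + 14 + ? = 65, so (3,5) = 25.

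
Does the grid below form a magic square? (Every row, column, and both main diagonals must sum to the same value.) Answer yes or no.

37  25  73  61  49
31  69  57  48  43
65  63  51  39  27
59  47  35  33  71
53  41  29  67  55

No — column 5 sums to 245 but column 4 sums to 248.

Row 1: 37 + 25 + 73 + 61 + 49 = 245.
Row 2: 31 + 69 + 57 + 48 + 43 = 248.
Row 3: 65 + 63 + 51 + 39 + 27 = 245.
Row 4: 59 + 47 + 35 + 33 + 71 = 245.
Row 5: 53 + 41 + 29 + 67 + 55 = 245.
Column 1: 37 + 31 + 65 + 59 + 53 = 245.
Column 2: 25 + 69 + 63 + 47 + 41 = 245.
Column 3: 73 + 57 + 51 + 35 + 29 = 245.
Column 4: 61 + 48 + 39 + 33 + 67 = 248.
Column 5: 49 + 43 + 27 + 71 + 55 = 245.
Main diagonal: 37 + 69 + 51 + 33 + 55 = 245.
Anti-diagonal: 49 + 48 + 51 + 47 + 53 = 248.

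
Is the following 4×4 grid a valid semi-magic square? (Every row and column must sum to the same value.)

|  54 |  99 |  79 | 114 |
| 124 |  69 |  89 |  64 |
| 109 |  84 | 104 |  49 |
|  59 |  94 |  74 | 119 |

Row 1: 54 + 99 + 79 + 114 = 346.
Row 2: 124 + 69 + 89 + 64 = 346.
Row 3: 109 + 84 + 104 + 49 = 346.
Row 4: 59 + 94 + 74 + 119 = 346.
Column 1: 54 + 124 + 109 + 59 = 346.
Column 2: 99 + 69 + 84 + 94 = 346.
Column 3: 79 + 89 + 104 + 74 = 346.
Column 4: 114 + 64 + 49 + 119 = 346.
All lines sum to 346.

Yes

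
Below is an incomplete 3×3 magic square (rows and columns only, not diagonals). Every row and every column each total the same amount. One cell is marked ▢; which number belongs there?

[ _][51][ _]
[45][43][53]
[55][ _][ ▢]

39

Row 2 is complete and sums to 141; that is the magic constant.
Column 1 needs 141; the known cells sum to 100, so (1,1) = 41.
Column 2 must total 141; the given cells sum to 94, so (3,2) = 47.
Row 1: 41 + 51 + ? = 141, so (1,3) = 49.
The remaining cell in row 3 is (3,3) = 141 − 102 = 39.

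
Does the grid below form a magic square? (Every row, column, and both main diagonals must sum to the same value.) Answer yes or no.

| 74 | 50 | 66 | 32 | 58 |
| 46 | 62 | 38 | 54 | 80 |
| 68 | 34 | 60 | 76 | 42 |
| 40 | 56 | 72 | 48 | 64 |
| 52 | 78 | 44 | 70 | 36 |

Row 1: 74 + 50 + 66 + 32 + 58 = 280.
Row 2: 46 + 62 + 38 + 54 + 80 = 280.
Row 3: 68 + 34 + 60 + 76 + 42 = 280.
Row 4: 40 + 56 + 72 + 48 + 64 = 280.
Row 5: 52 + 78 + 44 + 70 + 36 = 280.
Column 1: 74 + 46 + 68 + 40 + 52 = 280.
Column 2: 50 + 62 + 34 + 56 + 78 = 280.
Column 3: 66 + 38 + 60 + 72 + 44 = 280.
Column 4: 32 + 54 + 76 + 48 + 70 = 280.
Column 5: 58 + 80 + 42 + 64 + 36 = 280.
Main diagonal: 74 + 62 + 60 + 48 + 36 = 280.
Anti-diagonal: 58 + 54 + 60 + 56 + 52 = 280.
All lines sum to 280.

Yes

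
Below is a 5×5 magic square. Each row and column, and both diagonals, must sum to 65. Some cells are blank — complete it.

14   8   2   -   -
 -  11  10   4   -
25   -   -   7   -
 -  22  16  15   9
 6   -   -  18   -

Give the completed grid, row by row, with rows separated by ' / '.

14 8 2 21 20 / 17 11 10 4 23 / 25 19 13 7 1 / 3 22 16 15 9 / 6 5 24 18 12

From row 4, 65 − (22 + 16 + 15 + 9) gives (4,1) = 3.
Using column 1: 14 + 25 + 3 + 6 + ? → (2,1) = 65 − 48 = 17.
The remaining cell in column 4 is (1,4) = 65 − 44 = 21.
From row 1, 65 − (14 + 8 + 2 + 21) gives (1,5) = 20.
Row 2: 17 + 11 + 10 + 4 + ? = 65, so (2,5) = 23.
Anti-diagonal must total 65; the given cells sum to 52, so (3,3) = 13.
The remaining cell in column 3 is (5,3) = 65 − 41 = 24.
Main diagonal needs 65; the known cells sum to 53, so (5,5) = 12.
The remaining cell in row 5 is (5,2) = 65 − 60 = 5.
The remaining cell in column 2 is (3,2) = 65 − 46 = 19.
Column 5: 20 + 23 + 9 + 12 + ? = 65, so (3,5) = 1.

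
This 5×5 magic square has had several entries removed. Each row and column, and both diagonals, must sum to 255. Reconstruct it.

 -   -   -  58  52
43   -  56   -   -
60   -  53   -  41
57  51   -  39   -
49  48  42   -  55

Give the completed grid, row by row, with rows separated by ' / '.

46 40 59 58 52 / 43 62 56 50 44 / 60 54 53 47 41 / 57 51 45 39 63 / 49 48 42 61 55

From row 5, 255 − (49 + 48 + 42 + 55) gives (5,4) = 61.
Using column 1: 43 + 60 + 57 + 49 + ? → (1,1) = 255 − 209 = 46.
From main diagonal, 255 − (46 + 53 + 39 + 55) gives (2,2) = 62.
From anti-diagonal, 255 − (52 + 53 + 51 + 49) gives (2,4) = 50.
Row 2 needs 255; the known cells sum to 211, so (2,5) = 44.
Using column 4: 58 + 50 + 39 + 61 + ? → (3,4) = 255 − 208 = 47.
Using column 5: 52 + 44 + 41 + 55 + ? → (4,5) = 255 − 192 = 63.
From row 3, 255 − (60 + 53 + 47 + 41) gives (3,2) = 54.
From row 4, 255 − (57 + 51 + 39 + 63) gives (4,3) = 45.
Column 2: 62 + 54 + 51 + 48 + ? = 255, so (1,2) = 40.
Column 3 must total 255; the given cells sum to 196, so (1,3) = 59.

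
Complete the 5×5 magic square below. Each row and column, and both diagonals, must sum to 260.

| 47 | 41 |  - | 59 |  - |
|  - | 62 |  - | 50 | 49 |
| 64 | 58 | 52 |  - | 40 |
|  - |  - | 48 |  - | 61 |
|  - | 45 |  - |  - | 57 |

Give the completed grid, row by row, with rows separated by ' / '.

The remaining cell in row 3 is (3,4) = 260 − 214 = 46.
Column 2: 41 + 62 + 58 + 45 + ? = 260, so (4,2) = 54.
Column 5: 49 + 40 + 61 + 57 + ? = 260, so (1,5) = 53.
Main diagonal needs 260; the known cells sum to 218, so (4,4) = 42.
Anti-diagonal: 53 + 50 + 52 + 54 + ? = 260, so (5,1) = 51.
Row 1: 47 + 41 + 59 + 53 + ? = 260, so (1,3) = 60.
Row 4: 54 + 48 + 42 + 61 + ? = 260, so (4,1) = 55.
Using column 1: 47 + 64 + 55 + 51 + ? → (2,1) = 260 − 217 = 43.
Using column 4: 59 + 50 + 46 + 42 + ? → (5,4) = 260 − 197 = 63.
Row 2 needs 260; the known cells sum to 204, so (2,3) = 56.
From row 5, 260 − (51 + 45 + 63 + 57) gives (5,3) = 44.

47 41 60 59 53 / 43 62 56 50 49 / 64 58 52 46 40 / 55 54 48 42 61 / 51 45 44 63 57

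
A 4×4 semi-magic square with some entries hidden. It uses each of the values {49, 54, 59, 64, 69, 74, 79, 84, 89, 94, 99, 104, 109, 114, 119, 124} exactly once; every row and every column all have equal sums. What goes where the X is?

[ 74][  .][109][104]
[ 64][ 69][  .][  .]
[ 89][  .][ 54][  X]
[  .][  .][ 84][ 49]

79

The 16 entries sum to 1384, so each line sums to 1384/4 = 346.
The remaining cell in row 1 is (1,2) = 346 − 287 = 59.
From column 1, 346 − (74 + 64 + 89) gives (4,1) = 119.
Using column 3: 109 + 54 + 84 + ? → (2,3) = 346 − 247 = 99.
Row 2: 64 + 69 + 99 + ? = 346, so (2,4) = 114.
The remaining cell in row 4 is (4,2) = 346 − 252 = 94.
Column 2 must total 346; the given cells sum to 222, so (3,2) = 124.
From column 4, 346 − (104 + 114 + 49) gives (3,4) = 79.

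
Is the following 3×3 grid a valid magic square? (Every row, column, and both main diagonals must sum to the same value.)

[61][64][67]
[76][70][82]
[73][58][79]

Row 1: 61 + 64 + 67 = 192.
Row 2: 76 + 70 + 82 = 228.
Row 3: 73 + 58 + 79 = 210.
Column 1: 61 + 76 + 73 = 210.
Column 2: 64 + 70 + 58 = 192.
Column 3: 67 + 82 + 79 = 228.
Main diagonal: 61 + 70 + 79 = 210.
Anti-diagonal: 67 + 70 + 73 = 210.

No — column 2 sums to 192 but anti-diagonal sums to 210.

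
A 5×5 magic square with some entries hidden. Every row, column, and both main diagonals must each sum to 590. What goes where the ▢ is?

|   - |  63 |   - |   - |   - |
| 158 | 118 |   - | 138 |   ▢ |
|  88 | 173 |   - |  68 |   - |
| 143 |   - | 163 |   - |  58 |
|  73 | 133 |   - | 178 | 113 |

Row 5 must total 590; the given cells sum to 497, so (5,3) = 93.
Column 1 must total 590; the given cells sum to 462, so (1,1) = 128.
Column 2 must total 590; the given cells sum to 487, so (4,2) = 103.
The remaining cell in row 4 is (4,4) = 590 − 467 = 123.
Using column 4: 138 + 68 + 123 + 178 + ? → (1,4) = 590 − 507 = 83.
Main diagonal: 128 + 118 + 123 + 113 + ? = 590, so (3,3) = 108.
Using anti-diagonal: 138 + 108 + 103 + 73 + ? → (1,5) = 590 − 422 = 168.
Row 1 needs 590; the known cells sum to 442, so (1,3) = 148.
Row 3 needs 590; the known cells sum to 437, so (3,5) = 153.
Using column 3: 148 + 108 + 163 + 93 + ? → (2,3) = 590 − 512 = 78.
From column 5, 590 − (168 + 153 + 58 + 113) gives (2,5) = 98.

98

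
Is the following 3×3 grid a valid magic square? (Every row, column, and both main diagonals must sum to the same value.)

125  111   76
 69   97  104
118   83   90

No — main diagonal sums to 312 but column 2 sums to 291.

Row 1: 125 + 111 + 76 = 312.
Row 2: 69 + 97 + 104 = 270.
Row 3: 118 + 83 + 90 = 291.
Column 1: 125 + 69 + 118 = 312.
Column 2: 111 + 97 + 83 = 291.
Column 3: 76 + 104 + 90 = 270.
Main diagonal: 125 + 97 + 90 = 312.
Anti-diagonal: 76 + 97 + 118 = 291.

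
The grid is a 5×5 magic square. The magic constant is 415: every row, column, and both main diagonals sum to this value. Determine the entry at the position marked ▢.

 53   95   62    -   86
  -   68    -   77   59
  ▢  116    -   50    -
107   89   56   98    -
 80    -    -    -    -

Row 1 needs 415; the known cells sum to 296, so (1,4) = 119.
Row 4 must total 415; the given cells sum to 350, so (4,5) = 65.
Column 2 must total 415; the given cells sum to 368, so (5,2) = 47.
The remaining cell in column 4 is (5,4) = 415 − 344 = 71.
Anti-diagonal must total 415; the given cells sum to 332, so (3,3) = 83.
From main diagonal, 415 − (53 + 68 + 83 + 98) gives (5,5) = 113.
The remaining cell in row 5 is (5,3) = 415 − 311 = 104.
Column 3 needs 415; the known cells sum to 305, so (2,3) = 110.
From column 5, 415 − (86 + 59 + 65 + 113) gives (3,5) = 92.
The remaining cell in row 2 is (2,1) = 415 − 314 = 101.
Using row 3: 116 + 83 + 50 + 92 + ? → (3,1) = 415 − 341 = 74.

74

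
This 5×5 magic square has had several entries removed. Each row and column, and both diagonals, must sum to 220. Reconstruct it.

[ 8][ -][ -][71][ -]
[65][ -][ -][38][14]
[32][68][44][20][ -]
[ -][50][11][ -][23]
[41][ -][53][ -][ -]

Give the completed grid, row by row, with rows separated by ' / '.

Using row 3: 32 + 68 + 44 + 20 + ? → (3,5) = 220 − 164 = 56.
From column 1, 220 − (8 + 65 + 32 + 41) gives (4,1) = 74.
Anti-diagonal: 38 + 44 + 50 + 41 + ? = 220, so (1,5) = 47.
The remaining cell in row 4 is (4,4) = 220 − 158 = 62.
From column 4, 220 − (71 + 38 + 20 + 62) gives (5,4) = 29.
Column 5: 47 + 14 + 56 + 23 + ? = 220, so (5,5) = 80.
The remaining cell in main diagonal is (2,2) = 220 − 194 = 26.
Using row 2: 65 + 26 + 38 + 14 + ? → (2,3) = 220 − 143 = 77.
Row 5 must total 220; the given cells sum to 203, so (5,2) = 17.
From column 2, 220 − (26 + 68 + 50 + 17) gives (1,2) = 59.
Column 3 needs 220; the known cells sum to 185, so (1,3) = 35.

8 59 35 71 47 / 65 26 77 38 14 / 32 68 44 20 56 / 74 50 11 62 23 / 41 17 53 29 80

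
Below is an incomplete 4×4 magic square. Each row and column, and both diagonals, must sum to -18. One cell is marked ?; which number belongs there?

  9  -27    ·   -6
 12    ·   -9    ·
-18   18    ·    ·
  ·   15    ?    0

-12

Row 1: 9 + (-27) + (-6) + ? = -18, so (1,3) = 6.
Column 1 needs -18; the known cells sum to 3, so (4,1) = -21.
The remaining cell in column 2 is (2,2) = -18 − 6 = -24.
The remaining cell in main diagonal is (3,3) = -18 − (-15) = -3.
Using row 2: 12 + (-24) + (-9) + ? → (2,4) = -18 − (-21) = 3.
From row 3, -18 − (-18 + 18 + (-3)) gives (3,4) = -15.
Row 4 must total -18; the given cells sum to -6, so (4,3) = -12.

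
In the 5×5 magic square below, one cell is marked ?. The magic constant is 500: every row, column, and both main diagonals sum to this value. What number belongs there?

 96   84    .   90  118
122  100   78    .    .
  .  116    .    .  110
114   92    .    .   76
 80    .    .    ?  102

124

The remaining cell in row 1 is (1,3) = 500 − 388 = 112.
Column 1: 96 + 122 + 114 + 80 + ? = 500, so (3,1) = 88.
Column 2: 84 + 100 + 116 + 92 + ? = 500, so (5,2) = 108.
The remaining cell in column 5 is (2,5) = 500 − 406 = 94.
Row 2 needs 500; the known cells sum to 394, so (2,4) = 106.
Anti-diagonal: 118 + 106 + 92 + 80 + ? = 500, so (3,3) = 104.
From row 3, 500 − (88 + 116 + 104 + 110) gives (3,4) = 82.
Main diagonal needs 500; the known cells sum to 402, so (4,4) = 98.
From row 4, 500 − (114 + 92 + 98 + 76) gives (4,3) = 120.
Using column 3: 112 + 78 + 104 + 120 + ? → (5,3) = 500 − 414 = 86.
Using column 4: 90 + 106 + 82 + 98 + ? → (5,4) = 500 − 376 = 124.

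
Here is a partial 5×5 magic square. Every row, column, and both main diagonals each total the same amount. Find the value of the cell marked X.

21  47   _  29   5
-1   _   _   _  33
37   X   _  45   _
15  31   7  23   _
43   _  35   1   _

Column 1 is complete and sums to 115; that is the magic constant.
From row 1, 115 − (21 + 47 + 29 + 5) gives (1,3) = 13.
Row 4: 15 + 31 + 7 + 23 + ? = 115, so (4,5) = 39.
The remaining cell in column 4 is (2,4) = 115 − 98 = 17.
Anti-diagonal must total 115; the given cells sum to 96, so (3,3) = 19.
Column 3 needs 115; the known cells sum to 74, so (2,3) = 41.
Row 2 needs 115; the known cells sum to 90, so (2,2) = 25.
Main diagonal needs 115; the known cells sum to 88, so (5,5) = 27.
Row 5 must total 115; the given cells sum to 106, so (5,2) = 9.
Column 2 needs 115; the known cells sum to 112, so (3,2) = 3.

3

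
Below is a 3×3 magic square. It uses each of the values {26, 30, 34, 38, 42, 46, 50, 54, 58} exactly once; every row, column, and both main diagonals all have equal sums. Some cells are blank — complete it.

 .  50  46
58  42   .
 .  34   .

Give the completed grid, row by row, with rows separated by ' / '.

30 50 46 / 58 42 26 / 38 34 54

The 9 entries sum to 378, so each line sums to 378/3 = 126.
From row 1, 126 − (50 + 46) gives (1,1) = 30.
Row 2 needs 126; the known cells sum to 100, so (2,3) = 26.
The remaining cell in column 1 is (3,1) = 126 − 88 = 38.
From column 3, 126 − (46 + 26) gives (3,3) = 54.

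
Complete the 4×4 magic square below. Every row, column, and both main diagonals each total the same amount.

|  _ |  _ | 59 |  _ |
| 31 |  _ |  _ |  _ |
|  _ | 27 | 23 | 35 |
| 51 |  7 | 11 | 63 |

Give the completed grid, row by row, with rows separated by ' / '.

Row 4 is already complete: 51 + 7 + 11 + 63 = 132, so that is the magic constant.
Row 3 needs 132; the known cells sum to 85, so (3,1) = 47.
From column 1, 132 − (31 + 47 + 51) gives (1,1) = 3.
Using column 3: 59 + 23 + 11 + ? → (2,3) = 132 − 93 = 39.
Main diagonal must total 132; the given cells sum to 89, so (2,2) = 43.
Anti-diagonal needs 132; the known cells sum to 117, so (1,4) = 15.
Row 1 needs 132; the known cells sum to 77, so (1,2) = 55.
Row 2 must total 132; the given cells sum to 113, so (2,4) = 19.

3 55 59 15 / 31 43 39 19 / 47 27 23 35 / 51 7 11 63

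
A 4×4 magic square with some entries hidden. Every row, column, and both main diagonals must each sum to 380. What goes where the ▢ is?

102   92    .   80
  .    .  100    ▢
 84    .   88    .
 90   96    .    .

Row 1: 102 + 92 + 80 + ? = 380, so (1,3) = 106.
From column 1, 380 − (102 + 84 + 90) gives (2,1) = 104.
Using column 3: 106 + 100 + 88 + ? → (4,3) = 380 − 294 = 86.
Anti-diagonal: 80 + 100 + 90 + ? = 380, so (3,2) = 110.
From row 3, 380 − (84 + 110 + 88) gives (3,4) = 98.
Row 4 needs 380; the known cells sum to 272, so (4,4) = 108.
Column 2 needs 380; the known cells sum to 298, so (2,2) = 82.
Column 4: 80 + 98 + 108 + ? = 380, so (2,4) = 94.

94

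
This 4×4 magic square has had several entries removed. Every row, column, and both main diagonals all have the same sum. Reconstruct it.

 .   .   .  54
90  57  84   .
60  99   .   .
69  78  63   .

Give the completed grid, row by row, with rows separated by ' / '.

87 72 93 54 / 90 57 84 75 / 60 99 66 81 / 69 78 63 96

Anti-diagonal is already complete: 54 + 84 + 99 + 69 = 306, so that is the magic constant.
Row 2 needs 306; the known cells sum to 231, so (2,4) = 75.
Using row 4: 69 + 78 + 63 + ? → (4,4) = 306 − 210 = 96.
Column 1 needs 306; the known cells sum to 219, so (1,1) = 87.
Using column 2: 57 + 99 + 78 + ? → (1,2) = 306 − 234 = 72.
Column 4: 54 + 75 + 96 + ? = 306, so (3,4) = 81.
Using main diagonal: 87 + 57 + 96 + ? → (3,3) = 306 − 240 = 66.
From row 1, 306 − (87 + 72 + 54) gives (1,3) = 93.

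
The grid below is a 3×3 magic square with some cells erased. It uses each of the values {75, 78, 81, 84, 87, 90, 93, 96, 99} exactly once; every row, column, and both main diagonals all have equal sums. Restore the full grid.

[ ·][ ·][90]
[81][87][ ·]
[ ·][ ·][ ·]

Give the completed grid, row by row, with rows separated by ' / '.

The 9 entries sum to 783, so each line sums to 783/3 = 261.
Using row 2: 81 + 87 + ? → (2,3) = 261 − 168 = 93.
The remaining cell in column 3 is (3,3) = 261 − 183 = 78.
Using main diagonal: 87 + 78 + ? → (1,1) = 261 − 165 = 96.
Anti-diagonal must total 261; the given cells sum to 177, so (3,1) = 84.
Row 1 must total 261; the given cells sum to 186, so (1,2) = 75.
From row 3, 261 − (84 + 78) gives (3,2) = 99.

96 75 90 / 81 87 93 / 84 99 78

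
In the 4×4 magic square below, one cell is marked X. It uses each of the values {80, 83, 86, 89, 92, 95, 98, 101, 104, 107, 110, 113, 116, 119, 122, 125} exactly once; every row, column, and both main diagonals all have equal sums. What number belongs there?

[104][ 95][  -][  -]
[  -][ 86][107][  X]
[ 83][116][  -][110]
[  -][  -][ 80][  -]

The 16 entries sum to 1640, so each line sums to 1640/4 = 410.
Row 3 must total 410; the given cells sum to 309, so (3,3) = 101.
Using column 2: 95 + 86 + 116 + ? → (4,2) = 410 − 297 = 113.
Using column 3: 107 + 101 + 80 + ? → (1,3) = 410 − 288 = 122.
Main diagonal: 104 + 86 + 101 + ? = 410, so (4,4) = 119.
Row 1 must total 410; the given cells sum to 321, so (1,4) = 89.
Row 4 must total 410; the given cells sum to 312, so (4,1) = 98.
Column 1 must total 410; the given cells sum to 285, so (2,1) = 125.
Using column 4: 89 + 110 + 119 + ? → (2,4) = 410 − 318 = 92.

92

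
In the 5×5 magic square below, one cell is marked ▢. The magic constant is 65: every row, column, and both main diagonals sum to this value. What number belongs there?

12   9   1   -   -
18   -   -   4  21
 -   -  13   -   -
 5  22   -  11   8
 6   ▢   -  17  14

3

Row 4 must total 65; the given cells sum to 46, so (4,3) = 19.
Column 1: 12 + 18 + 5 + 6 + ? = 65, so (3,1) = 24.
The remaining cell in main diagonal is (2,2) = 65 − 50 = 15.
The remaining cell in anti-diagonal is (1,5) = 65 − 45 = 20.
Row 1 must total 65; the given cells sum to 42, so (1,4) = 23.
Row 2 needs 65; the known cells sum to 58, so (2,3) = 7.
Column 3: 1 + 7 + 13 + 19 + ? = 65, so (5,3) = 25.
Column 4: 23 + 4 + 11 + 17 + ? = 65, so (3,4) = 10.
From column 5, 65 − (20 + 21 + 8 + 14) gives (3,5) = 2.
From row 3, 65 − (24 + 13 + 10 + 2) gives (3,2) = 16.
Row 5 needs 65; the known cells sum to 62, so (5,2) = 3.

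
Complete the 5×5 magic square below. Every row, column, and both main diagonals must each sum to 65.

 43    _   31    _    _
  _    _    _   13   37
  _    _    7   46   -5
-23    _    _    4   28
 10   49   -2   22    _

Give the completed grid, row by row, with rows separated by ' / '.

43 -8 31 -20 19 / 1 25 -11 13 37 / 34 -17 7 46 -5 / -23 16 40 4 28 / 10 49 -2 22 -14

Using row 5: 10 + 49 + (-2) + 22 + ? → (5,5) = 65 − 79 = -14.
Using column 4: 13 + 46 + 4 + 22 + ? → (1,4) = 65 − 85 = -20.
The remaining cell in column 5 is (1,5) = 65 − 46 = 19.
Main diagonal: 43 + 7 + 4 + (-14) + ? = 65, so (2,2) = 25.
Anti-diagonal must total 65; the given cells sum to 49, so (4,2) = 16.
From row 1, 65 − (43 + 31 + (-20) + 19) gives (1,2) = -8.
Row 4 needs 65; the known cells sum to 25, so (4,3) = 40.
The remaining cell in column 2 is (3,2) = 65 − 82 = -17.
Column 3 needs 65; the known cells sum to 76, so (2,3) = -11.
Row 2 must total 65; the given cells sum to 64, so (2,1) = 1.
The remaining cell in row 3 is (3,1) = 65 − 31 = 34.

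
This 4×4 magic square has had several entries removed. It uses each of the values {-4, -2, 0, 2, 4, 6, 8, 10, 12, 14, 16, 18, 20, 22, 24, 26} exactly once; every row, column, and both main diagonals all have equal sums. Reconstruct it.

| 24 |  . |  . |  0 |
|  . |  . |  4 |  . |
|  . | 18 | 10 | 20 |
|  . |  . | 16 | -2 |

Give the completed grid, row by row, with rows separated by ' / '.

24 6 14 0 / 2 12 4 26 / -4 18 10 20 / 22 8 16 -2

The 16 entries sum to 176, so each line sums to 176/4 = 44.
The remaining cell in row 3 is (3,1) = 44 − 48 = -4.
Using column 3: 4 + 10 + 16 + ? → (1,3) = 44 − 30 = 14.
The remaining cell in column 4 is (2,4) = 44 − 18 = 26.
Main diagonal needs 44; the known cells sum to 32, so (2,2) = 12.
The remaining cell in anti-diagonal is (4,1) = 44 − 22 = 22.
Row 1 must total 44; the given cells sum to 38, so (1,2) = 6.
From row 2, 44 − (12 + 4 + 26) gives (2,1) = 2.
Row 4 must total 44; the given cells sum to 36, so (4,2) = 8.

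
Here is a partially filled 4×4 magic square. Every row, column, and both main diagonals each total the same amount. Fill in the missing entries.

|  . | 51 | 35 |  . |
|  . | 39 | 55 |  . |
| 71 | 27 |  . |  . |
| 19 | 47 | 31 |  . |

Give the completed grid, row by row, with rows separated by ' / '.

15 51 35 63 / 59 39 55 11 / 71 27 43 23 / 19 47 31 67

Column 2 is already complete: 51 + 39 + 27 + 47 = 164, so that is the magic constant.
Row 4: 19 + 47 + 31 + ? = 164, so (4,4) = 67.
The remaining cell in column 3 is (3,3) = 164 − 121 = 43.
Main diagonal: 39 + 43 + 67 + ? = 164, so (1,1) = 15.
Using anti-diagonal: 55 + 27 + 19 + ? → (1,4) = 164 − 101 = 63.
Row 3 must total 164; the given cells sum to 141, so (3,4) = 23.
Column 1 must total 164; the given cells sum to 105, so (2,1) = 59.
From column 4, 164 − (63 + 23 + 67) gives (2,4) = 11.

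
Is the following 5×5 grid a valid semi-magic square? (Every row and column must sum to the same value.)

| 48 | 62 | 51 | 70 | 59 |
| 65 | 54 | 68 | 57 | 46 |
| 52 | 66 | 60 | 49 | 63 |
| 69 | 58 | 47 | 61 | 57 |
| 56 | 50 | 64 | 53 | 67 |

No — column 1 sums to 290 but row 4 sums to 292.

Row 1: 48 + 62 + 51 + 70 + 59 = 290.
Row 2: 65 + 54 + 68 + 57 + 46 = 290.
Row 3: 52 + 66 + 60 + 49 + 63 = 290.
Row 4: 69 + 58 + 47 + 61 + 57 = 292.
Row 5: 56 + 50 + 64 + 53 + 67 = 290.
Column 1: 48 + 65 + 52 + 69 + 56 = 290.
Column 2: 62 + 54 + 66 + 58 + 50 = 290.
Column 3: 51 + 68 + 60 + 47 + 64 = 290.
Column 4: 70 + 57 + 49 + 61 + 53 = 290.
Column 5: 59 + 46 + 63 + 57 + 67 = 292.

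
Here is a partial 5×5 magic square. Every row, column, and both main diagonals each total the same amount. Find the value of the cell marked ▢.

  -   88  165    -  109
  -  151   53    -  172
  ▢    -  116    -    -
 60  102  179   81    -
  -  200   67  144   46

Column 3 is complete and sums to 580; that is the magic constant.
From row 4, 580 − (60 + 102 + 179 + 81) gives (4,5) = 158.
Row 5 must total 580; the given cells sum to 457, so (5,1) = 123.
Column 2: 88 + 151 + 102 + 200 + ? = 580, so (3,2) = 39.
Column 5 must total 580; the given cells sum to 485, so (3,5) = 95.
Main diagonal: 151 + 116 + 81 + 46 + ? = 580, so (1,1) = 186.
Using anti-diagonal: 109 + 116 + 102 + 123 + ? → (2,4) = 580 − 450 = 130.
Row 1 must total 580; the given cells sum to 548, so (1,4) = 32.
Row 2 needs 580; the known cells sum to 506, so (2,1) = 74.
Column 1 must total 580; the given cells sum to 443, so (3,1) = 137.

137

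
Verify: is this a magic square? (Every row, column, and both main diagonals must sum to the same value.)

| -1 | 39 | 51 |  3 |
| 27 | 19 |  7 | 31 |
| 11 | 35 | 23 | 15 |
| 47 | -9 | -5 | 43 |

No — column 2 sums to 84 but row 4 sums to 76.

Row 1: -1 + 39 + 51 + 3 = 92.
Row 2: 27 + 19 + 7 + 31 = 84.
Row 3: 11 + 35 + 23 + 15 = 84.
Row 4: 47 + (-9) + (-5) + 43 = 76.
Column 1: -1 + 27 + 11 + 47 = 84.
Column 2: 39 + 19 + 35 + (-9) = 84.
Column 3: 51 + 7 + 23 + (-5) = 76.
Column 4: 3 + 31 + 15 + 43 = 92.
Main diagonal: -1 + 19 + 23 + 43 = 84.
Anti-diagonal: 3 + 7 + 35 + 47 = 92.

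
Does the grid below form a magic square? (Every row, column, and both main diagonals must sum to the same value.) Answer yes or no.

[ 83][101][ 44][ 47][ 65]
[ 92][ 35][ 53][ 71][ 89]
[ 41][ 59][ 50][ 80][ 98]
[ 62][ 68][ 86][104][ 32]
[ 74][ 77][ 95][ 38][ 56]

No — main diagonal sums to 328 but column 5 sums to 340.

Row 1: 83 + 101 + 44 + 47 + 65 = 340.
Row 2: 92 + 35 + 53 + 71 + 89 = 340.
Row 3: 41 + 59 + 50 + 80 + 98 = 328.
Row 4: 62 + 68 + 86 + 104 + 32 = 352.
Row 5: 74 + 77 + 95 + 38 + 56 = 340.
Column 1: 83 + 92 + 41 + 62 + 74 = 352.
Column 2: 101 + 35 + 59 + 68 + 77 = 340.
Column 3: 44 + 53 + 50 + 86 + 95 = 328.
Column 4: 47 + 71 + 80 + 104 + 38 = 340.
Column 5: 65 + 89 + 98 + 32 + 56 = 340.
Main diagonal: 83 + 35 + 50 + 104 + 56 = 328.
Anti-diagonal: 65 + 71 + 50 + 68 + 74 = 328.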